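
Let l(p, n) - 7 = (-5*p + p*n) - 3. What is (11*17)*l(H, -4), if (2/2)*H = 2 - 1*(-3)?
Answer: -7667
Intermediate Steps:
H = 5 (H = 2 - 1*(-3) = 2 + 3 = 5)
l(p, n) = 4 - 5*p + n*p (l(p, n) = 7 + ((-5*p + p*n) - 3) = 7 + ((-5*p + n*p) - 3) = 7 + (-3 - 5*p + n*p) = 4 - 5*p + n*p)
(11*17)*l(H, -4) = (11*17)*(4 - 5*5 - 4*5) = 187*(4 - 25 - 20) = 187*(-41) = -7667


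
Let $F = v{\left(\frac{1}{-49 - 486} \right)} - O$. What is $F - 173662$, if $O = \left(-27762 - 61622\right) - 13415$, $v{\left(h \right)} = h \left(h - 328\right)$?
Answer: $- \frac{20282586694}{286225} \approx -70862.0$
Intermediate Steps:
$v{\left(h \right)} = h \left(-328 + h\right)$
$O = -102799$ ($O = -89384 - 13415 = -102799$)
$F = \frac{29423819256}{286225}$ ($F = \frac{-328 + \frac{1}{-49 - 486}}{-49 - 486} - -102799 = \frac{-328 + \frac{1}{-535}}{-535} + 102799 = - \frac{-328 - \frac{1}{535}}{535} + 102799 = \left(- \frac{1}{535}\right) \left(- \frac{175481}{535}\right) + 102799 = \frac{175481}{286225} + 102799 = \frac{29423819256}{286225} \approx 1.028 \cdot 10^{5}$)
$F - 173662 = \frac{29423819256}{286225} - 173662 = - \frac{20282586694}{286225}$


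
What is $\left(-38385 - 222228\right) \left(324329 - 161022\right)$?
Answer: $-42559927191$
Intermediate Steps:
$\left(-38385 - 222228\right) \left(324329 - 161022\right) = \left(-260613\right) 163307 = -42559927191$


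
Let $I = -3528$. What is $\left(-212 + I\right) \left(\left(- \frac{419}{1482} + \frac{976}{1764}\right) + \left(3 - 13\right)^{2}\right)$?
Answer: $- \frac{40848921410}{108927} \approx -3.7501 \cdot 10^{5}$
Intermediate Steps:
$\left(-212 + I\right) \left(\left(- \frac{419}{1482} + \frac{976}{1764}\right) + \left(3 - 13\right)^{2}\right) = \left(-212 - 3528\right) \left(\left(- \frac{419}{1482} + \frac{976}{1764}\right) + \left(3 - 13\right)^{2}\right) = - 3740 \left(\left(\left(-419\right) \frac{1}{1482} + 976 \cdot \frac{1}{1764}\right) + \left(-10\right)^{2}\right) = - 3740 \left(\left(- \frac{419}{1482} + \frac{244}{441}\right) + 100\right) = - 3740 \left(\frac{58943}{217854} + 100\right) = \left(-3740\right) \frac{21844343}{217854} = - \frac{40848921410}{108927}$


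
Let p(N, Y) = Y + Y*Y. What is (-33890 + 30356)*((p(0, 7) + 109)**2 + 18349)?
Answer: -161058516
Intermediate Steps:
p(N, Y) = Y + Y**2
(-33890 + 30356)*((p(0, 7) + 109)**2 + 18349) = (-33890 + 30356)*((7*(1 + 7) + 109)**2 + 18349) = -3534*((7*8 + 109)**2 + 18349) = -3534*((56 + 109)**2 + 18349) = -3534*(165**2 + 18349) = -3534*(27225 + 18349) = -3534*45574 = -161058516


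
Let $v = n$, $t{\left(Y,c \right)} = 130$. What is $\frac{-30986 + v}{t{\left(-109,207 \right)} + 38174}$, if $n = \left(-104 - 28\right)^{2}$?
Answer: $- \frac{6781}{19152} \approx -0.35406$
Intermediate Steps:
$n = 17424$ ($n = \left(-132\right)^{2} = 17424$)
$v = 17424$
$\frac{-30986 + v}{t{\left(-109,207 \right)} + 38174} = \frac{-30986 + 17424}{130 + 38174} = - \frac{13562}{38304} = \left(-13562\right) \frac{1}{38304} = - \frac{6781}{19152}$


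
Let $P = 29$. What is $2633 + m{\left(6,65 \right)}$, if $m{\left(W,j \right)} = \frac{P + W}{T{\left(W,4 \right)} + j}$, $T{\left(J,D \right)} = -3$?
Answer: $\frac{163281}{62} \approx 2633.6$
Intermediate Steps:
$m{\left(W,j \right)} = \frac{29 + W}{-3 + j}$
$2633 + m{\left(6,65 \right)} = 2633 + \frac{29 + 6}{-3 + 65} = 2633 + \frac{1}{62} \cdot 35 = 2633 + \frac{35}{62} = \frac{163281}{62}$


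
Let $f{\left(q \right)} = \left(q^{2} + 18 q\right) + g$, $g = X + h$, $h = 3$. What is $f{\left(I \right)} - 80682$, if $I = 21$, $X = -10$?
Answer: $-79870$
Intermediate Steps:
$g = -7$ ($g = -10 + 3 = -7$)
$f{\left(q \right)} = -7 + q^{2} + 18 q$ ($f{\left(q \right)} = \left(q^{2} + 18 q\right) - 7 = -7 + q^{2} + 18 q$)
$f{\left(I \right)} - 80682 = \left(-7 + 21^{2} + 18 \cdot 21\right) - 80682 = \left(-7 + 441 + 378\right) - 80682 = 812 - 80682 = -79870$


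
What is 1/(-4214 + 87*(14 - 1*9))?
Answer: -1/3779 ≈ -0.00026462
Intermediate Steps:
1/(-4214 + 87*(14 - 1*9)) = 1/(-4214 + 87*(14 - 9)) = 1/(-4214 + 87*5) = 1/(-4214 + 435) = 1/(-3779) = -1/3779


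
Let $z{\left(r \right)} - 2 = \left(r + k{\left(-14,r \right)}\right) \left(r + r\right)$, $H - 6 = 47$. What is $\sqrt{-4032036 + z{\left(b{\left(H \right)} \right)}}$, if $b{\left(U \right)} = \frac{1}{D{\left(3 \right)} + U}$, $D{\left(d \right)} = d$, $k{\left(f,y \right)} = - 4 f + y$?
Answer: $\frac{i \sqrt{3161113087}}{28} \approx 2008.0 i$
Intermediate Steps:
$k{\left(f,y \right)} = y - 4 f$
$H = 53$ ($H = 6 + 47 = 53$)
$b{\left(U \right)} = \frac{1}{3 + U}$
$z{\left(r \right)} = 2 + 2 r \left(56 + 2 r\right)$ ($z{\left(r \right)} = 2 + \left(r + \left(r - -56\right)\right) \left(r + r\right) = 2 + \left(r + \left(r + 56\right)\right) 2 r = 2 + \left(r + \left(56 + r\right)\right) 2 r = 2 + \left(56 + 2 r\right) 2 r = 2 + 2 r \left(56 + 2 r\right)$)
$\sqrt{-4032036 + z{\left(b{\left(H \right)} \right)}} = \sqrt{-4032036 + \left(2 + 4 \left(\frac{1}{3 + 53}\right)^{2} + \frac{112}{3 + 53}\right)} = \sqrt{-4032036 + \left(2 + 4 \left(\frac{1}{56}\right)^{2} + \frac{112}{56}\right)} = \sqrt{-4032036 + \left(2 + \frac{4}{3136} + 112 \cdot \frac{1}{56}\right)} = \sqrt{-4032036 + \left(2 + 4 \cdot \frac{1}{3136} + 2\right)} = \sqrt{-4032036 + \left(2 + \frac{1}{784} + 2\right)} = \sqrt{-4032036 + \frac{3137}{784}} = \sqrt{- \frac{3161113087}{784}} = \frac{i \sqrt{3161113087}}{28}$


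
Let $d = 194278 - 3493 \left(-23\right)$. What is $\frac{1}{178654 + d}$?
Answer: $\frac{1}{453271} \approx 2.2062 \cdot 10^{-6}$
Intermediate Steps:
$d = 274617$ ($d = 194278 - -80339 = 194278 + 80339 = 274617$)
$\frac{1}{178654 + d} = \frac{1}{178654 + 274617} = \frac{1}{453271}$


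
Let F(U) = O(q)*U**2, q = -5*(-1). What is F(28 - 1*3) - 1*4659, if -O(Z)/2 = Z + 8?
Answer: -20909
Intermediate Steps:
q = 5
O(Z) = -16 - 2*Z (O(Z) = -2*(Z + 8) = -2*(8 + Z) = -16 - 2*Z)
F(U) = -26*U**2 (F(U) = (-16 - 2*5)*U**2 = (-16 - 10)*U**2 = -26*U**2)
F(28 - 1*3) - 1*4659 = -26*(28 - 1*3)**2 - 1*4659 = -26*(28 - 3)**2 - 4659 = -26*25**2 - 4659 = -26*625 - 4659 = -16250 - 4659 = -20909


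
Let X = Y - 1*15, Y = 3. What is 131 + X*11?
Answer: -1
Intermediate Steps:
X = -12 (X = 3 - 1*15 = 3 - 15 = -12)
131 + X*11 = 131 - 12*11 = 131 - 132 = -1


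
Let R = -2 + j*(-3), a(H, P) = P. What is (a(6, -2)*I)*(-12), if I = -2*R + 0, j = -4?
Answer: -480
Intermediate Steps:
R = 10 (R = -2 - 4*(-3) = -2 + 12 = 10)
I = -20 (I = -2*10 + 0 = -20 + 0 = -20)
(a(6, -2)*I)*(-12) = -2*(-20)*(-12) = 40*(-12) = -480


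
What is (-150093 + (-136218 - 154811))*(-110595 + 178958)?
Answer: -30156423286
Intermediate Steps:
(-150093 + (-136218 - 154811))*(-110595 + 178958) = (-150093 - 291029)*68363 = -441122*68363 = -30156423286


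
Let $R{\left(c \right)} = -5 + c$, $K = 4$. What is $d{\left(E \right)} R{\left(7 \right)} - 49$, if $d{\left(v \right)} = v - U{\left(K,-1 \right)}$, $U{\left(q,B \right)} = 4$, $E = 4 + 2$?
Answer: $-45$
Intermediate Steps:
$E = 6$
$d{\left(v \right)} = -4 + v$ ($d{\left(v \right)} = v - 4 = -4 + v$)
$d{\left(E \right)} R{\left(7 \right)} - 49 = \left(-4 + 6\right) \left(-5 + 7\right) - 49 = 2 \cdot 2 - 49 = 4 - 49 = -45$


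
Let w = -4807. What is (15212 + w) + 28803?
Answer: 39208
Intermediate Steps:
(15212 + w) + 28803 = (15212 - 4807) + 28803 = 10405 + 28803 = 39208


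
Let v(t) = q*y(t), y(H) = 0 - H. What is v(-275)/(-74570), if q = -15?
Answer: 825/14914 ≈ 0.055317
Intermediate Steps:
y(H) = -H
v(t) = 15*t (v(t) = -(-15)*t = 15*t)
v(-275)/(-74570) = (15*(-275))/(-74570) = -4125*(-1/74570) = 825/14914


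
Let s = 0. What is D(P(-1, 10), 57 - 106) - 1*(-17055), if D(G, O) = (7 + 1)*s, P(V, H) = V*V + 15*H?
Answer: 17055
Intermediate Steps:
P(V, H) = V² + 15*H
D(G, O) = 0 (D(G, O) = (7 + 1)*0 = 8*0 = 0)
D(P(-1, 10), 57 - 106) - 1*(-17055) = 0 - 1*(-17055) = 0 + 17055 = 17055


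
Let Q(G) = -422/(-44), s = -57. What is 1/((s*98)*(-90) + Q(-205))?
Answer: 22/11060491 ≈ 1.9891e-6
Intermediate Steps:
Q(G) = 211/22 (Q(G) = -422*(-1/44) = 211/22)
1/((s*98)*(-90) + Q(-205)) = 1/(-57*98*(-90) + 211/22) = 1/(-5586*(-90) + 211/22) = 1/(502740 + 211/22) = 1/(11060491/22) = 22/11060491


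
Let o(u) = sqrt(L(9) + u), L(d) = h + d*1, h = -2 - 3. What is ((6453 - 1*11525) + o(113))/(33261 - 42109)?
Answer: 317/553 - 3*sqrt(13)/8848 ≈ 0.57201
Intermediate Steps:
h = -5
L(d) = -5 + d (L(d) = -5 + d*1 = -5 + d)
o(u) = sqrt(4 + u) (o(u) = sqrt((-5 + 9) + u) = sqrt(4 + u))
((6453 - 1*11525) + o(113))/(33261 - 42109) = ((6453 - 1*11525) + sqrt(4 + 113))/(33261 - 42109) = ((6453 - 11525) + sqrt(117))/(-8848) = (-5072 + 3*sqrt(13))*(-1/8848) = 317/553 - 3*sqrt(13)/8848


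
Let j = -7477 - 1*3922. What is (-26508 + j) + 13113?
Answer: -24794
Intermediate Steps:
j = -11399 (j = -7477 - 3922 = -11399)
(-26508 + j) + 13113 = (-26508 - 11399) + 13113 = -37907 + 13113 = -24794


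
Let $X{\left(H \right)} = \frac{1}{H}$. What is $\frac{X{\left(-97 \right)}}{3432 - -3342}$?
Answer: $- \frac{1}{657078} \approx -1.5219 \cdot 10^{-6}$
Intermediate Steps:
$\frac{X{\left(-97 \right)}}{3432 - -3342} = \frac{1}{\left(-97\right) \left(3432 - -3342\right)} = - \frac{1}{97 \left(3432 + 3342\right)} = - \frac{1}{97 \cdot 6774} = \left(- \frac{1}{97}\right) \frac{1}{6774} = - \frac{1}{657078}$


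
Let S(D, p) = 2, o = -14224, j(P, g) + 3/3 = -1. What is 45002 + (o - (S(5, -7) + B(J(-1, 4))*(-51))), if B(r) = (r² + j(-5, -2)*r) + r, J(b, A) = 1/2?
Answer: 123053/4 ≈ 30763.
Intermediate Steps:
J(b, A) = ½
j(P, g) = -2 (j(P, g) = -1 - 1 = -2)
B(r) = r² - r (B(r) = (r² - 2*r) + r = r² - r)
45002 + (o - (S(5, -7) + B(J(-1, 4))*(-51))) = 45002 + (-14224 - (2 + ((-1 + ½)/2)*(-51))) = 45002 + (-14224 - (2 + ((½)*(-½))*(-51))) = 45002 + (-14224 - (2 - ¼*(-51))) = 45002 + (-14224 - (2 + 51/4)) = 45002 + (-14224 - 1*59/4) = 45002 + (-14224 - 59/4) = 45002 - 56955/4 = 123053/4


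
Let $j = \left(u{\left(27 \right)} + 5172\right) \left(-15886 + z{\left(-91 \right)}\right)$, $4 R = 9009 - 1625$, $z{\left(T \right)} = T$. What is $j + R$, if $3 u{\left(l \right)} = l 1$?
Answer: $-82774991$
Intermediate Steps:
$u{\left(l \right)} = \frac{l}{3}$ ($u{\left(l \right)} = \frac{l 1}{3} = \frac{l}{3}$)
$R = 1846$ ($R = \frac{9009 - 1625}{4} = \frac{1}{4} \cdot 7384 = 1846$)
$j = -82776837$ ($j = \left(\frac{1}{3} \cdot 27 + 5172\right) \left(-15886 - 91\right) = \left(9 + 5172\right) \left(-15977\right) = 5181 \left(-15977\right) = -82776837$)
$j + R = -82776837 + 1846 = -82774991$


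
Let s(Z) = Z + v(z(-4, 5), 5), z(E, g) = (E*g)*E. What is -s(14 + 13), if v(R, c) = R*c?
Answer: -427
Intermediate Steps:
z(E, g) = g*E**2
s(Z) = 400 + Z (s(Z) = Z + (5*(-4)**2)*5 = Z + (5*16)*5 = Z + 80*5 = Z + 400 = 400 + Z)
-s(14 + 13) = -(400 + (14 + 13)) = -(400 + 27) = -1*427 = -427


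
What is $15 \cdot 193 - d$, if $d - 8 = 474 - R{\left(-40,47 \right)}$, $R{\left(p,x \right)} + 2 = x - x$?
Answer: $2411$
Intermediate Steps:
$R{\left(p,x \right)} = -2$ ($R{\left(p,x \right)} = -2 + \left(x - x\right) = -2 + 0 = -2$)
$d = 484$ ($d = 8 + \left(474 - -2\right) = 8 + \left(474 + 2\right) = 8 + 476 = 484$)
$15 \cdot 193 - d = 15 \cdot 193 - 484 = 2895 - 484 = 2411$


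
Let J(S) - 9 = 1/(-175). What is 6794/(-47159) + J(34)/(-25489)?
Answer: -4339910688/30050893775 ≈ -0.14442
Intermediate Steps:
J(S) = 1574/175 (J(S) = 9 + 1/(-175) = 9 - 1/175 = 1574/175)
6794/(-47159) + J(34)/(-25489) = 6794/(-47159) + (1574/175)/(-25489) = 6794*(-1/47159) + (1574/175)*(-1/25489) = -6794/47159 - 1574/4460575 = -4339910688/30050893775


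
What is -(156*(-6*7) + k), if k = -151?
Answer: 6703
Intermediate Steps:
-(156*(-6*7) + k) = -(156*(-6*7) - 151) = -(156*(-42) - 151) = -(-6552 - 151) = -1*(-6703) = 6703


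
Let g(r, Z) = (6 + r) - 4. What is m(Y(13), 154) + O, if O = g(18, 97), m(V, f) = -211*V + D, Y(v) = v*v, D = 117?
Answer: -35522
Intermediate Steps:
Y(v) = v**2
g(r, Z) = 2 + r
m(V, f) = 117 - 211*V (m(V, f) = -211*V + 117 = 117 - 211*V)
O = 20 (O = 2 + 18 = 20)
m(Y(13), 154) + O = (117 - 211*13**2) + 20 = (117 - 211*169) + 20 = (117 - 35659) + 20 = -35542 + 20 = -35522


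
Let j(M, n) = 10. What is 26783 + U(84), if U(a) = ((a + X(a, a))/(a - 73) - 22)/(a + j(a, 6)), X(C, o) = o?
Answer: 13846774/517 ≈ 26783.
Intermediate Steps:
U(a) = (-22 + 2*a/(-73 + a))/(10 + a) (U(a) = ((a + a)/(a - 73) - 22)/(a + 10) = ((2*a)/(-73 + a) - 22)/(10 + a) = (2*a/(-73 + a) - 22)/(10 + a) = (-22 + 2*a/(-73 + a))/(10 + a))
26783 + U(84) = 26783 + 2*(803 - 10*84)/(-730 + 84² - 63*84) = 26783 + 2*(803 - 840)/(-730 + 7056 - 5292) = 26783 + 2*(-37)/1034 = 26783 + 2*(1/1034)*(-37) = 26783 - 37/517 = 13846774/517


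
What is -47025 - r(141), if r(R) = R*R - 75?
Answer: -66831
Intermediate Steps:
r(R) = -75 + R**2 (r(R) = R**2 - 75 = -75 + R**2)
-47025 - r(141) = -47025 - (-75 + 141**2) = -47025 - (-75 + 19881) = -47025 - 1*19806 = -47025 - 19806 = -66831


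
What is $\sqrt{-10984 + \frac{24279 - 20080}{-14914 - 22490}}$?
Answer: $\frac{i \sqrt{426872874665}}{6234} \approx 104.81 i$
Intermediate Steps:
$\sqrt{-10984 + \frac{24279 - 20080}{-14914 - 22490}} = \sqrt{-10984 + \frac{4199}{-37404}} = \sqrt{-10984 + 4199 \left(- \frac{1}{37404}\right)} = \sqrt{-10984 - \frac{4199}{37404}} = \sqrt{- \frac{410849735}{37404}} = \frac{i \sqrt{426872874665}}{6234}$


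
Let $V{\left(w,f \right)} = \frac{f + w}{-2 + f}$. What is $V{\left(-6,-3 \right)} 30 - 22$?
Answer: $32$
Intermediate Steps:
$V{\left(w,f \right)} = \frac{f + w}{-2 + f}$
$V{\left(-6,-3 \right)} 30 - 22 = \frac{-3 - 6}{-2 - 3} \cdot 30 - 22 = \frac{1}{-5} \left(-9\right) 30 - 22 = \left(- \frac{1}{5}\right) \left(-9\right) 30 - 22 = \frac{9}{5} \cdot 30 - 22 = 54 - 22 = 32$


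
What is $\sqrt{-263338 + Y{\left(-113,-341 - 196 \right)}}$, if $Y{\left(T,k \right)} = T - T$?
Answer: $i \sqrt{263338} \approx 513.17 i$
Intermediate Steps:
$Y{\left(T,k \right)} = 0$
$\sqrt{-263338 + Y{\left(-113,-341 - 196 \right)}} = \sqrt{-263338 + 0} = \sqrt{-263338} = i \sqrt{263338}$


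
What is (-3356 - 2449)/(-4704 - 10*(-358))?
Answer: 5805/1124 ≈ 5.1646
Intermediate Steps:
(-3356 - 2449)/(-4704 - 10*(-358)) = -5805/(-4704 + 3580) = -5805/(-1124) = -5805*(-1/1124) = 5805/1124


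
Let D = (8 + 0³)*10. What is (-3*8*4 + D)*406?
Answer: -6496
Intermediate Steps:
D = 80 (D = (8 + 0)*10 = 8*10 = 80)
(-3*8*4 + D)*406 = (-3*8*4 + 80)*406 = (-24*4 + 80)*406 = (-96 + 80)*406 = -16*406 = -6496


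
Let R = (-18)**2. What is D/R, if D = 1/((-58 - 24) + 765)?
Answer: 1/221292 ≈ 4.5189e-6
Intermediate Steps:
R = 324
D = 1/683 (D = 1/(-82 + 765) = 1/683 ≈ 0.0014641)
D/R = (1/683)/324 = (1/683)*(1/324) = 1/221292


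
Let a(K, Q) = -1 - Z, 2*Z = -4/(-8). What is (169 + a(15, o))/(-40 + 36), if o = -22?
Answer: -671/16 ≈ -41.938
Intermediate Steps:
Z = 1/4 (Z = (-4/(-8))/2 = (-4*(-1/8))/2 = (1/2)*(1/2) = 1/4 ≈ 0.25000)
a(K, Q) = -5/4 (a(K, Q) = -1 - 1*1/4 = -1 - 1/4 = -5/4)
(169 + a(15, o))/(-40 + 36) = (169 - 5/4)/(-40 + 36) = (671/4)/(-4) = (671/4)*(-1/4) = -671/16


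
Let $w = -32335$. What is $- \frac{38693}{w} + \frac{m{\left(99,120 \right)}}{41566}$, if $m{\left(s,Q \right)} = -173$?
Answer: $\frac{1602719283}{1344036610} \approx 1.1925$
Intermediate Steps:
$- \frac{38693}{w} + \frac{m{\left(99,120 \right)}}{41566} = - \frac{38693}{-32335} - \frac{173}{41566} = \left(-38693\right) \left(- \frac{1}{32335}\right) - \frac{173}{41566} = \frac{38693}{32335} - \frac{173}{41566} = \frac{1602719283}{1344036610}$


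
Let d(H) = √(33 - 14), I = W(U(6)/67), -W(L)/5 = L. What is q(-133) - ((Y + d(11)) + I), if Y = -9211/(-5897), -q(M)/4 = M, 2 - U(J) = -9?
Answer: 209899866/395099 - √19 ≈ 526.90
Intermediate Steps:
U(J) = 11 (U(J) = 2 - 1*(-9) = 2 + 9 = 11)
q(M) = -4*M
W(L) = -5*L
I = -55/67 ≈ -0.82090
Y = 9211/5897 (Y = -9211*(-1/5897) = 9211/5897 ≈ 1.5620)
d(H) = √19
q(-133) - ((Y + d(11)) + I) = -4*(-133) - ((9211/5897 + √19) - 55/67) = 532 - (292802/395099 + √19) = 532 + (-292802/395099 - √19) = 209899866/395099 - √19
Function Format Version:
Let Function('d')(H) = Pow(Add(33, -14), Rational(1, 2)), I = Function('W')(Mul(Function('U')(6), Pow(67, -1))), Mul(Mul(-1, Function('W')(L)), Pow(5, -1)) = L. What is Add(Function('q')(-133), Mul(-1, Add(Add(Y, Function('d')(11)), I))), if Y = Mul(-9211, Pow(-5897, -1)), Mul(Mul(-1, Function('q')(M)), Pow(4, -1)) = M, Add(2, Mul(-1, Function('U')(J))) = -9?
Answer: Add(Rational(209899866, 395099), Mul(-1, Pow(19, Rational(1, 2)))) ≈ 526.90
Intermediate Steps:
Function('U')(J) = 11 (Function('U')(J) = Add(2, Mul(-1, -9)) = Add(2, 9) = 11)
Function('q')(M) = Mul(-4, M)
Function('W')(L) = Mul(-5, L)
I = Rational(-55, 67) (I = Mul(-5, Mul(11, Pow(67, -1))) = Mul(-5, Mul(11, Rational(1, 67))) = Mul(-5, Rational(11, 67)) = Rational(-55, 67) ≈ -0.82090)
Y = Rational(9211, 5897) (Y = Mul(-9211, Rational(-1, 5897)) = Rational(9211, 5897) ≈ 1.5620)
Function('d')(H) = Pow(19, Rational(1, 2))
Add(Function('q')(-133), Mul(-1, Add(Add(Y, Function('d')(11)), I))) = Add(Mul(-4, -133), Mul(-1, Add(Add(Rational(9211, 5897), Pow(19, Rational(1, 2))), Rational(-55, 67)))) = Add(532, Mul(-1, Add(Rational(292802, 395099), Pow(19, Rational(1, 2))))) = Add(532, Add(Rational(-292802, 395099), Mul(-1, Pow(19, Rational(1, 2))))) = Add(Rational(209899866, 395099), Mul(-1, Pow(19, Rational(1, 2))))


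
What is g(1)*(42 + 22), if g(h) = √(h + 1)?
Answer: 64*√2 ≈ 90.510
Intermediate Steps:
g(h) = √(1 + h)
g(1)*(42 + 22) = √(1 + 1)*(42 + 22) = √2*64 = 64*√2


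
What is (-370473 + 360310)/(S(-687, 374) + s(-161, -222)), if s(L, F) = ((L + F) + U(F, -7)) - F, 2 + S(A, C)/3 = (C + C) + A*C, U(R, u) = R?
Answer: 10163/768959 ≈ 0.013217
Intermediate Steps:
S(A, C) = -6 + 6*C + 3*A*C (S(A, C) = -6 + 3*((C + C) + A*C) = -6 + 3*(2*C + A*C) = -6 + (6*C + 3*A*C) = -6 + 6*C + 3*A*C)
s(L, F) = F + L (s(L, F) = ((L + F) + F) - F = ((F + L) + F) - F = (L + 2*F) - F = F + L)
(-370473 + 360310)/(S(-687, 374) + s(-161, -222)) = (-370473 + 360310)/((-6 + 6*374 + 3*(-687)*374) + (-222 - 161)) = -10163/((-6 + 2244 - 770814) - 383) = -10163/(-768576 - 383) = -10163/(-768959) = -10163*(-1/768959) = 10163/768959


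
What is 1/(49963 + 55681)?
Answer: 1/105644 ≈ 9.4658e-6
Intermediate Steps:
1/(49963 + 55681) = 1/105644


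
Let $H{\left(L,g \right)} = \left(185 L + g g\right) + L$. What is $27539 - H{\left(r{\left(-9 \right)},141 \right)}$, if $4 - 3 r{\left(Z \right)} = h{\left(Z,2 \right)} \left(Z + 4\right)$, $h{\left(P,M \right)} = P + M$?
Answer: $9580$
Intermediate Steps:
$h{\left(P,M \right)} = M + P$
$r{\left(Z \right)} = \frac{4}{3} - \frac{\left(2 + Z\right) \left(4 + Z\right)}{3}$ ($r{\left(Z \right)} = \frac{4}{3} - \frac{\left(2 + Z\right) \left(Z + 4\right)}{3} = \frac{4}{3} - \frac{\left(2 + Z\right) \left(4 + Z\right)}{3}$)
$H{\left(L,g \right)} = g^{2} + 186 L$ ($H{\left(L,g \right)} = \left(185 L + g^{2}\right) + L = \left(g^{2} + 185 L\right) + L = g^{2} + 186 L$)
$27539 - H{\left(r{\left(-9 \right)},141 \right)} = 27539 - \left(141^{2} + 186 \left(- \frac{4}{3} - -18 - \frac{\left(-9\right)^{2}}{3}\right)\right) = 27539 - \left(19881 + 186 \left(- \frac{4}{3} + 18 - 27\right)\right) = 27539 - \left(19881 + 186 \left(- \frac{31}{3}\right)\right) = 27539 - \left(19881 - 1922\right) = 27539 - 17959 = 9580$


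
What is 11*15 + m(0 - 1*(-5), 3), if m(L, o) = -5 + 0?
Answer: 160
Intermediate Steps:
m(L, o) = -5
11*15 + m(0 - 1*(-5), 3) = 11*15 - 5 = 165 - 5 = 160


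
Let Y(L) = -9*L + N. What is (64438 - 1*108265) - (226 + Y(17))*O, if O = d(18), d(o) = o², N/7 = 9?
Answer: -87891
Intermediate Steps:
N = 63 (N = 7*9 = 63)
Y(L) = 63 - 9*L (Y(L) = -9*L + 63 = 63 - 9*L)
O = 324 (O = 18² = 324)
(64438 - 1*108265) - (226 + Y(17))*O = (64438 - 1*108265) - (226 + (63 - 9*17))*324 = (64438 - 108265) - (226 + (63 - 153))*324 = -43827 - (226 - 90)*324 = -43827 - 136*324 = -43827 - 1*44064 = -43827 - 44064 = -87891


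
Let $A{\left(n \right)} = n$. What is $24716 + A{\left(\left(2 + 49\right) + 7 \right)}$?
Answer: $24774$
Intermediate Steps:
$24716 + A{\left(\left(2 + 49\right) + 7 \right)} = 24716 + \left(\left(2 + 49\right) + 7\right) = 24716 + \left(51 + 7\right) = 24716 + 58 = 24774$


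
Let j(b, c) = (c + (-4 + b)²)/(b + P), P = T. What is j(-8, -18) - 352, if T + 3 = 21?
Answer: -1697/5 ≈ -339.40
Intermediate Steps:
T = 18 (T = -3 + 21 = 18)
P = 18
j(b, c) = (c + (-4 + b)²)/(18 + b) (j(b, c) = (c + (-4 + b)²)/(b + 18) = (c + (-4 + b)²)/(18 + b))
j(-8, -18) - 352 = (-18 + (-4 - 8)²)/(18 - 8) - 352 = (-18 + (-12)²)/10 - 352 = (-18 + 144)/10 - 352 = (⅒)*126 - 352 = 63/5 - 352 = -1697/5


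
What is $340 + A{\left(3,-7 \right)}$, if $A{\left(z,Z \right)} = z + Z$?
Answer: $336$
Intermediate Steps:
$A{\left(z,Z \right)} = Z + z$
$340 + A{\left(3,-7 \right)} = 340 + \left(-7 + 3\right) = 340 - 4 = 336$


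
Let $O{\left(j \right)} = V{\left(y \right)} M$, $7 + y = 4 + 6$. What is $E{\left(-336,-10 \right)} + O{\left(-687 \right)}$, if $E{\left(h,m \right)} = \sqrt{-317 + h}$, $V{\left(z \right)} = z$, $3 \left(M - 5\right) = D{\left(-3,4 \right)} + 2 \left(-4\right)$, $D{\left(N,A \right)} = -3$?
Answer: $4 + i \sqrt{653} \approx 4.0 + 25.554 i$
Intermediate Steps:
$M = \frac{4}{3}$ ($M = 5 + \frac{-3 + 2 \left(-4\right)}{3} = 5 + \frac{-3 - 8}{3} = 5 + \frac{1}{3} \left(-11\right) = 5 - \frac{11}{3} = \frac{4}{3} \approx 1.3333$)
$y = 3$ ($y = -7 + \left(4 + 6\right) = -7 + 10 = 3$)
$O{\left(j \right)} = 4$ ($O{\left(j \right)} = 3 \cdot \frac{4}{3} = 4$)
$E{\left(-336,-10 \right)} + O{\left(-687 \right)} = \sqrt{-317 - 336} + 4 = \sqrt{-653} + 4 = i \sqrt{653} + 4 = 4 + i \sqrt{653}$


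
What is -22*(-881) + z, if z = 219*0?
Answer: 19382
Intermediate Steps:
z = 0
-22*(-881) + z = -22*(-881) + 0 = 19382 + 0 = 19382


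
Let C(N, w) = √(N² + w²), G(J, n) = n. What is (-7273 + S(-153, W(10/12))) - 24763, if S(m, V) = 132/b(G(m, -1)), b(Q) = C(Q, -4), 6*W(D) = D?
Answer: -32036 + 132*√17/17 ≈ -32004.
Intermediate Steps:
W(D) = D/6
b(Q) = √(16 + Q²) (b(Q) = √(Q² + (-4)²) = √(Q² + 16) = √(16 + Q²))
S(m, V) = 132*√17/17 (S(m, V) = 132/(√(16 + (-1)²)) = 132/(√(16 + 1)) = 132/(√17) = 132*(√17/17) = 132*√17/17)
(-7273 + S(-153, W(10/12))) - 24763 = (-7273 + 132*√17/17) - 24763 = -32036 + 132*√17/17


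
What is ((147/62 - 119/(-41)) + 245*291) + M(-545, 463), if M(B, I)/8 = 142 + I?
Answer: 193548575/2542 ≈ 76140.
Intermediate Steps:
M(B, I) = 1136 + 8*I (M(B, I) = 8*(142 + I) = 1136 + 8*I)
((147/62 - 119/(-41)) + 245*291) + M(-545, 463) = ((147/62 - 119/(-41)) + 245*291) + (1136 + 8*463) = ((147*(1/62) - 119*(-1/41)) + 71295) + (1136 + 3704) = ((147/62 + 119/41) + 71295) + 4840 = (13405/2542 + 71295) + 4840 = 181245295/2542 + 4840 = 193548575/2542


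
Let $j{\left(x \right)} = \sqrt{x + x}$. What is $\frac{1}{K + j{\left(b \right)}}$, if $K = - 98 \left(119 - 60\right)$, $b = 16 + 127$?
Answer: $- \frac{2891}{16715619} - \frac{\sqrt{286}}{33431238} \approx -0.00017346$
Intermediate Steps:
$b = 143$
$j{\left(x \right)} = \sqrt{2} \sqrt{x}$ ($j{\left(x \right)} = \sqrt{2 x} = \sqrt{2} \sqrt{x}$)
$K = -5782$ ($K = \left(-98\right) 59 = -5782$)
$\frac{1}{K + j{\left(b \right)}} = \frac{1}{-5782 + \sqrt{2} \sqrt{143}} = \frac{1}{-5782 + \sqrt{286}}$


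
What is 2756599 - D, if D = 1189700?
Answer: 1566899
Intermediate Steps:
2756599 - D = 2756599 - 1*1189700 = 2756599 - 1189700 = 1566899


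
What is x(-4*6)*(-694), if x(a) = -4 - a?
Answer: -13880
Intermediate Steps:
x(-4*6)*(-694) = (-4 - (-4)*6)*(-694) = (-4 - 1*(-24))*(-694) = (-4 + 24)*(-694) = 20*(-694) = -13880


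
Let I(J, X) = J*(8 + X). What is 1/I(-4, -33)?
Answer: 1/100 ≈ 0.010000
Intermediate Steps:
1/I(-4, -33) = 1/(-4*(8 - 33)) = 1/(-4*(-25)) = 1/100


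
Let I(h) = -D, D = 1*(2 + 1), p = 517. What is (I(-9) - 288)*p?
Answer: -150447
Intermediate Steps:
D = 3 (D = 1*3 = 3)
I(h) = -3 (I(h) = -1*3 = -3)
(I(-9) - 288)*p = (-3 - 288)*517 = -291*517 = -150447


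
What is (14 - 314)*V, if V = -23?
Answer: 6900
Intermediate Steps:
(14 - 314)*V = (14 - 314)*(-23) = -300*(-23) = 6900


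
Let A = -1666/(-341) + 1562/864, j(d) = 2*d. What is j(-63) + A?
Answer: -17575279/147312 ≈ -119.31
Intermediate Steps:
A = 986033/147312 (A = -1666*(-1/341) + 1562*(1/864) = 1666/341 + 781/432 = 986033/147312 ≈ 6.6935)
j(-63) + A = 2*(-63) + 986033/147312 = -126 + 986033/147312 = -17575279/147312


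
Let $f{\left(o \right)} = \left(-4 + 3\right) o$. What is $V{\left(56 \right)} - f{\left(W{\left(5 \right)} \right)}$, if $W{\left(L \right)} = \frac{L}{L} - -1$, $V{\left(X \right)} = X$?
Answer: $58$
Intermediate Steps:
$W{\left(L \right)} = 2$ ($W{\left(L \right)} = 1 + 1 = 2$)
$f{\left(o \right)} = - o$
$V{\left(56 \right)} - f{\left(W{\left(5 \right)} \right)} = 56 - \left(-1\right) 2 = 56 - -2 = 56 + 2 = 58$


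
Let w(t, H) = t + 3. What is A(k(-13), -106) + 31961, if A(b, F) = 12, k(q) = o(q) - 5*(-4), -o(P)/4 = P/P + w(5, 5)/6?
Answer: 31973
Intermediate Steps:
w(t, H) = 3 + t
o(P) = -28/3 (o(P) = -4*(P/P + (3 + 5)/6) = -4*(1 + 8*(⅙)) = -4*(1 + 4/3) = -4*7/3 = -28/3)
k(q) = 32/3 (k(q) = -28/3 - 5*(-4) = -28/3 + 20 = 32/3)
A(k(-13), -106) + 31961 = 12 + 31961 = 31973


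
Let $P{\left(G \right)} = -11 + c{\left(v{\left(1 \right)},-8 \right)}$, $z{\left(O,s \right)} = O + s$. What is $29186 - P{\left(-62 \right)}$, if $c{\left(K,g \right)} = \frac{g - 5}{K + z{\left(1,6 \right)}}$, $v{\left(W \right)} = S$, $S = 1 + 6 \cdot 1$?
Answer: $\frac{408771}{14} \approx 29198.0$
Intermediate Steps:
$S = 7$ ($S = 1 + 6 = 7$)
$v{\left(W \right)} = 7$
$c{\left(K,g \right)} = \frac{-5 + g}{7 + K}$ ($c{\left(K,g \right)} = \frac{g - 5}{K + \left(1 + 6\right)} = \frac{-5 + g}{K + 7} = \frac{-5 + g}{7 + K}$)
$P{\left(G \right)} = - \frac{167}{14}$ ($P{\left(G \right)} = -11 + \frac{-5 - 8}{7 + 7} = -11 + \frac{1}{14} \left(-13\right) = -11 - \frac{13}{14} = - \frac{167}{14}$)
$29186 - P{\left(-62 \right)} = 29186 - - \frac{167}{14} = 29186 + \frac{167}{14} = \frac{408771}{14}$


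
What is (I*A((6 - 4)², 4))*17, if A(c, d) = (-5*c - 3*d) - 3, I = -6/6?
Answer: 595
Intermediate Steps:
I = -1 (I = -6*⅙ = -1)
A(c, d) = -3 - 5*c - 3*d
(I*A((6 - 4)², 4))*17 = -(-3 - 5*(6 - 4)² - 3*4)*17 = -(-3 - 5*2² - 12)*17 = -(-3 - 5*4 - 12)*17 = -(-3 - 20 - 12)*17 = -1*(-35)*17 = 35*17 = 595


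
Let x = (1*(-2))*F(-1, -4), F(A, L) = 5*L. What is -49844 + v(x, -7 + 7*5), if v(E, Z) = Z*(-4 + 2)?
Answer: -49900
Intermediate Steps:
x = 40 (x = (1*(-2))*(5*(-4)) = -2*(-20) = 40)
v(E, Z) = -2*Z (v(E, Z) = Z*(-2) = -2*Z)
-49844 + v(x, -7 + 7*5) = -49844 - 2*(-7 + 7*5) = -49844 - 2*(-7 + 35) = -49844 - 2*28 = -49844 - 56 = -49900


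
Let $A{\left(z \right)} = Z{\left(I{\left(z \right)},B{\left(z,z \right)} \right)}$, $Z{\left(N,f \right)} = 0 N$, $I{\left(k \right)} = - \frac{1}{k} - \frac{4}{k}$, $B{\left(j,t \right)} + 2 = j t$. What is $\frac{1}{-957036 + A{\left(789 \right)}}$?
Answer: $- \frac{1}{957036} \approx -1.0449 \cdot 10^{-6}$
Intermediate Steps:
$B{\left(j,t \right)} = -2 + j t$
$I{\left(k \right)} = - \frac{5}{k}$
$Z{\left(N,f \right)} = 0$
$A{\left(z \right)} = 0$
$\frac{1}{-957036 + A{\left(789 \right)}} = \frac{1}{-957036 + 0} = \frac{1}{-957036} = - \frac{1}{957036}$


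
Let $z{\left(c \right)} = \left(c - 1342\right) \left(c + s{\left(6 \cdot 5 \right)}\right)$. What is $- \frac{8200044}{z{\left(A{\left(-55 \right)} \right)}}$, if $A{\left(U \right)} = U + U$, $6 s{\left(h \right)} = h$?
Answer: $- \frac{227779}{4235} \approx -53.785$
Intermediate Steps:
$s{\left(h \right)} = \frac{h}{6}$
$A{\left(U \right)} = 2 U$
$z{\left(c \right)} = \left(-1342 + c\right) \left(5 + c\right)$ ($z{\left(c \right)} = \left(c - 1342\right) \left(c + \frac{6 \cdot 5}{6}\right) = \left(-1342 + c\right) \left(c + \frac{1}{6} \cdot 30\right) = \left(-1342 + c\right) \left(c + 5\right) = \left(-1342 + c\right) \left(5 + c\right)$)
$- \frac{8200044}{z{\left(A{\left(-55 \right)} \right)}} = - \frac{8200044}{-6710 + \left(2 \left(-55\right)\right)^{2} - 1337 \cdot 2 \left(-55\right)} = - \frac{8200044}{-6710 + \left(-110\right)^{2} - -147070} = - \frac{8200044}{-6710 + 12100 + 147070} = - \frac{8200044}{152460} = \left(-8200044\right) \frac{1}{152460} = - \frac{227779}{4235}$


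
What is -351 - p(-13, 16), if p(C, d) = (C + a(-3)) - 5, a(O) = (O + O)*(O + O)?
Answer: -369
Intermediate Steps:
a(O) = 4*O² (a(O) = (2*O)*(2*O) = 4*O²)
p(C, d) = 31 + C (p(C, d) = (C + 4*(-3)²) - 5 = (C + 4*9) - 5 = (C + 36) - 5 = (36 + C) - 5 = 31 + C)
-351 - p(-13, 16) = -351 - (31 - 13) = -351 - 1*18 = -351 - 18 = -369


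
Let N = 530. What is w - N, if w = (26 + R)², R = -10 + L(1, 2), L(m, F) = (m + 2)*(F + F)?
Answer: 254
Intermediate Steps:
L(m, F) = 2*F*(2 + m) (L(m, F) = (2 + m)*(2*F) = 2*F*(2 + m))
R = 2 (R = -10 + 2*2*(2 + 1) = -10 + 2*2*3 = -10 + 12 = 2)
w = 784 (w = (26 + 2)² = 28² = 784)
w - N = 784 - 1*530 = 784 - 530 = 254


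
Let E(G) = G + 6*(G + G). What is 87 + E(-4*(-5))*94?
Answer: 24527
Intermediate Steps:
E(G) = 13*G (E(G) = G + 6*(2*G) = G + 12*G = 13*G)
87 + E(-4*(-5))*94 = 87 + (13*(-4*(-5)))*94 = 87 + (13*20)*94 = 87 + 260*94 = 87 + 24440 = 24527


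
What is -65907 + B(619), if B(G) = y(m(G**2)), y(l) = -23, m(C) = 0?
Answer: -65930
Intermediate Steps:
B(G) = -23
-65907 + B(619) = -65907 - 23 = -65930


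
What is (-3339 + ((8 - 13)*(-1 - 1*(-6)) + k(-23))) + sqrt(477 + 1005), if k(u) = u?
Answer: -3387 + sqrt(1482) ≈ -3348.5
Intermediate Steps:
(-3339 + ((8 - 13)*(-1 - 1*(-6)) + k(-23))) + sqrt(477 + 1005) = (-3339 + ((8 - 13)*(-1 - 1*(-6)) - 23)) + sqrt(477 + 1005) = (-3339 + (-5*(-1 + 6) - 23)) + sqrt(1482) = (-3339 + (-5*5 - 23)) + sqrt(1482) = (-3339 + (-25 - 23)) + sqrt(1482) = (-3339 - 48) + sqrt(1482) = -3387 + sqrt(1482)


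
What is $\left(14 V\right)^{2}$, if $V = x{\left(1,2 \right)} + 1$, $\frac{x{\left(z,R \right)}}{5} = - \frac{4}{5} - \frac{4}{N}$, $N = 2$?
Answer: $33124$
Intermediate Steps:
$x{\left(z,R \right)} = -14$ ($x{\left(z,R \right)} = 5 \left(- \frac{4}{5} - \frac{4}{2}\right) = 5 \left(\left(-4\right) \frac{1}{5} - 2\right) = 5 \left(- \frac{4}{5} - 2\right) = 5 \left(- \frac{14}{5}\right) = -14$)
$V = -13$ ($V = -14 + 1 = -13$)
$\left(14 V\right)^{2} = \left(14 \left(-13\right)\right)^{2} = \left(-182\right)^{2} = 33124$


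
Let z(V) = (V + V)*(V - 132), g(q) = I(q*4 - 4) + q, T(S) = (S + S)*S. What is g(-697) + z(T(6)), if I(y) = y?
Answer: -12129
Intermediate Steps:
T(S) = 2*S**2 (T(S) = (2*S)*S = 2*S**2)
g(q) = -4 + 5*q (g(q) = (q*4 - 4) + q = (4*q - 4) + q = (-4 + 4*q) + q = -4 + 5*q)
z(V) = 2*V*(-132 + V) (z(V) = (2*V)*(-132 + V) = 2*V*(-132 + V))
g(-697) + z(T(6)) = (-4 + 5*(-697)) + 2*(2*6**2)*(-132 + 2*6**2) = (-4 - 3485) + 2*(2*36)*(-132 + 2*36) = -3489 + 2*72*(-132 + 72) = -3489 + 2*72*(-60) = -3489 - 8640 = -12129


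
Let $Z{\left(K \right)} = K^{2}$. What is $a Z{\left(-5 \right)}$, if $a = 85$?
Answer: $2125$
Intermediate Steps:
$a Z{\left(-5 \right)} = 85 \left(-5\right)^{2} = 85 \cdot 25 = 2125$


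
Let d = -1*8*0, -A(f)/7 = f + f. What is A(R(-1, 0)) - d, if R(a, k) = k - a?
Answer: -14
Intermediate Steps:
A(f) = -14*f (A(f) = -7*(f + f) = -14*f)
d = 0 (d = -8*0 = 0)
A(R(-1, 0)) - d = -14*(0 - 1*(-1)) - 1*0 = -14*(0 + 1) + 0 = -14*1 + 0 = -14 + 0 = -14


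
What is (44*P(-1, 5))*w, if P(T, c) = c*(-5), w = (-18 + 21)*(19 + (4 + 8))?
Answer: -102300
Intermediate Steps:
w = 93 (w = 3*(19 + 12) = 3*31 = 93)
P(T, c) = -5*c
(44*P(-1, 5))*w = (44*(-5*5))*93 = (44*(-25))*93 = -1100*93 = -102300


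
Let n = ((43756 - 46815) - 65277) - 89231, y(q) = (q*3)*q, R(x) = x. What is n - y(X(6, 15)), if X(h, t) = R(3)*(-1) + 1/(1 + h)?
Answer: -7721983/49 ≈ -1.5759e+5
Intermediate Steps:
X(h, t) = -3 + 1/(1 + h) (X(h, t) = 3*(-1) + 1/(1 + h) = -3 + 1/(1 + h))
y(q) = 3*q² (y(q) = (3*q)*q = 3*q²)
n = -157567 (n = (-3059 - 65277) - 89231 = -68336 - 89231 = -157567)
n - y(X(6, 15)) = -157567 - 3*((-2 - 3*6)/(1 + 6))² = -157567 - 3*((-2 - 18)/7)² = -157567 - 3*((⅐)*(-20))² = -157567 - 3*(-20/7)² = -157567 - 3*400/49 = -157567 - 1*1200/49 = -157567 - 1200/49 = -7721983/49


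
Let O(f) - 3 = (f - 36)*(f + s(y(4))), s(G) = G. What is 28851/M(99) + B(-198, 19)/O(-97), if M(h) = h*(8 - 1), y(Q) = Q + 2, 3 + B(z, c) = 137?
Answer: 58227178/1398243 ≈ 41.643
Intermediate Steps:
B(z, c) = 134 (B(z, c) = -3 + 137 = 134)
y(Q) = 2 + Q
O(f) = 3 + (-36 + f)*(6 + f) (O(f) = 3 + (f - 36)*(f + (2 + 4)) = 3 + (-36 + f)*(f + 6) = 3 + (-36 + f)*(6 + f))
M(h) = 7*h (M(h) = h*7 = 7*h)
28851/M(99) + B(-198, 19)/O(-97) = 28851/((7*99)) + 134/(-213 + (-97)² - 30*(-97)) = 28851/693 + 134/(-213 + 9409 + 2910) = 28851*(1/693) + 134/12106 = 9617/231 + 134*(1/12106) = 9617/231 + 67/6053 = 58227178/1398243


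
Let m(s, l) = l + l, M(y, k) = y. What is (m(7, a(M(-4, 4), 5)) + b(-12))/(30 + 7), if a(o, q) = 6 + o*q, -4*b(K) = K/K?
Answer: -113/148 ≈ -0.76351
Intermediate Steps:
b(K) = -¼ (b(K) = -K/(4*K) = -¼*1 = -¼)
m(s, l) = 2*l
(m(7, a(M(-4, 4), 5)) + b(-12))/(30 + 7) = (2*(6 - 4*5) - ¼)/(30 + 7) = (2*(6 - 20) - ¼)/37 = (2*(-14) - ¼)/37 = (-28 - ¼)/37 = (1/37)*(-113/4) = -113/148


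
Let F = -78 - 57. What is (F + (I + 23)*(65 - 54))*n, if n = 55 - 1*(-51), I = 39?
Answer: 57982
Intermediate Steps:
F = -135
n = 106 (n = 55 + 51 = 106)
(F + (I + 23)*(65 - 54))*n = (-135 + (39 + 23)*(65 - 54))*106 = (-135 + 62*11)*106 = (-135 + 682)*106 = 547*106 = 57982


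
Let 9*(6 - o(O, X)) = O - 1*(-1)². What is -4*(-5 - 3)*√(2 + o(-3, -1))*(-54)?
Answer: -1152*√19 ≈ -5021.5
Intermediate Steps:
o(O, X) = 55/9 - O/9 (o(O, X) = 6 - (O - 1*(-1)²)/9 = 6 - (O - 1*1)/9 = 6 - (O - 1)/9 = 6 - (-1 + O)/9 = 6 + (⅑ - O/9) = 55/9 - O/9)
-4*(-5 - 3)*√(2 + o(-3, -1))*(-54) = -4*(-5 - 3)*√(2 + (55/9 - ⅑*(-3)))*(-54) = -(-32)*√(2 + (55/9 + ⅓))*(-54) = -(-32)*√(2 + 58/9)*(-54) = -(-32)*√(76/9)*(-54) = -(-32)*2*√19/3*(-54) = -(-64)*√19/3*(-54) = (64*√19/3)*(-54) = -1152*√19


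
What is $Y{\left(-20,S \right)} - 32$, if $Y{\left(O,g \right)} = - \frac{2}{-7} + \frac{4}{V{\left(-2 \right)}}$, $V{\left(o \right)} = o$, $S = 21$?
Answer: $- \frac{236}{7} \approx -33.714$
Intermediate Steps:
$Y{\left(O,g \right)} = - \frac{12}{7}$ ($Y{\left(O,g \right)} = - \frac{2}{-7} + \frac{4}{-2} = \left(-2\right) \left(- \frac{1}{7}\right) + 4 \left(- \frac{1}{2}\right) = \frac{2}{7} - 2 = - \frac{12}{7}$)
$Y{\left(-20,S \right)} - 32 = - \frac{12}{7} - 32 = - \frac{236}{7}$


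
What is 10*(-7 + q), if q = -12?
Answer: -190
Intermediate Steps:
10*(-7 + q) = 10*(-7 - 12) = 10*(-19) = -190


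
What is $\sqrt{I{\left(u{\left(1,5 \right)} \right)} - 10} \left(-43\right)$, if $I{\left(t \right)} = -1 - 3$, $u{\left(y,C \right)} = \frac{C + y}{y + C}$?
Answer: $- 43 i \sqrt{14} \approx - 160.89 i$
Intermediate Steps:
$u{\left(y,C \right)} = 1$ ($u{\left(y,C \right)} = \frac{C + y}{C + y} = 1$)
$I{\left(t \right)} = -4$ ($I{\left(t \right)} = -1 - 3 = -4$)
$\sqrt{I{\left(u{\left(1,5 \right)} \right)} - 10} \left(-43\right) = \sqrt{-4 - 10} \left(-43\right) = \sqrt{-14} \left(-43\right) = i \sqrt{14} \left(-43\right) = - 43 i \sqrt{14}$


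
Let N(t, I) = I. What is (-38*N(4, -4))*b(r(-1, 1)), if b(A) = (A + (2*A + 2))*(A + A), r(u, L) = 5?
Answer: 25840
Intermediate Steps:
b(A) = 2*A*(2 + 3*A) (b(A) = (A + (2 + 2*A))*(2*A) = (2 + 3*A)*(2*A) = 2*A*(2 + 3*A))
(-38*N(4, -4))*b(r(-1, 1)) = (-38*(-4))*(2*5*(2 + 3*5)) = 152*(2*5*(2 + 15)) = 152*(2*5*17) = 152*170 = 25840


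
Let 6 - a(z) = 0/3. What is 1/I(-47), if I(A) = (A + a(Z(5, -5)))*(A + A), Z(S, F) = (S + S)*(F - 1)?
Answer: 1/3854 ≈ 0.00025947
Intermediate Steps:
Z(S, F) = 2*S*(-1 + F) (Z(S, F) = (2*S)*(-1 + F) = 2*S*(-1 + F))
a(z) = 6 (a(z) = 6 - 0/3 = 6 - 1*0 = 6 + 0 = 6)
I(A) = 2*A*(6 + A) (I(A) = (A + 6)*(A + A) = (6 + A)*(2*A) = 2*A*(6 + A))
1/I(-47) = 1/(2*(-47)*(6 - 47)) = 1/(2*(-47)*(-41)) = 1/3854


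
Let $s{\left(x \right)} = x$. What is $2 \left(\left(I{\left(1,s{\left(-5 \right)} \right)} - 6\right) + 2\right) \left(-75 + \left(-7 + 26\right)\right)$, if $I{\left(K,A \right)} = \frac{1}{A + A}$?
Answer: $\frac{2296}{5} \approx 459.2$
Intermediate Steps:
$I{\left(K,A \right)} = \frac{1}{2 A}$
$2 \left(\left(I{\left(1,s{\left(-5 \right)} \right)} - 6\right) + 2\right) \left(-75 + \left(-7 + 26\right)\right) = 2 \left(\left(\frac{1}{2 \left(-5\right)} - 6\right) + 2\right) \left(-75 + \left(-7 + 26\right)\right) = 2 \left(\left(\frac{1}{2} \left(- \frac{1}{5}\right) - 6\right) + 2\right) \left(-75 + 19\right) = 2 \left(\left(- \frac{1}{10} - 6\right) + 2\right) \left(-56\right) = 2 \left(- \frac{61}{10} + 2\right) \left(-56\right) = 2 \left(- \frac{41}{10}\right) \left(-56\right) = \left(- \frac{41}{5}\right) \left(-56\right) = \frac{2296}{5}$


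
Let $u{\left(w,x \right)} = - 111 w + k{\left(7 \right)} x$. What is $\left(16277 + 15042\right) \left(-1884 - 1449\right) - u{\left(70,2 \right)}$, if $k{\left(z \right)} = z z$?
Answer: $-104378555$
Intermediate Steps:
$k{\left(z \right)} = z^{2}$
$u{\left(w,x \right)} = - 111 w + 49 x$ ($u{\left(w,x \right)} = - 111 w + 7^{2} x = - 111 w + 49 x$)
$\left(16277 + 15042\right) \left(-1884 - 1449\right) - u{\left(70,2 \right)} = \left(16277 + 15042\right) \left(-1884 - 1449\right) - \left(\left(-111\right) 70 + 49 \cdot 2\right) = 31319 \left(-3333\right) - \left(-7770 + 98\right) = -104386227 - -7672 = -104386227 + 7672 = -104378555$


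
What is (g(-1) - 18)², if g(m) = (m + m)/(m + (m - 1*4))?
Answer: 2809/9 ≈ 312.11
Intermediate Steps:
g(m) = 2*m/(-4 + 2*m) (g(m) = (2*m)/(m + (m - 4)) = (2*m)/(m + (-4 + m)) = (2*m)/(-4 + 2*m) = 2*m/(-4 + 2*m))
(g(-1) - 18)² = (-1/(-2 - 1) - 18)² = (-1/(-3) - 18)² = (-1*(-⅓) - 18)² = (⅓ - 18)² = (-53/3)² = 2809/9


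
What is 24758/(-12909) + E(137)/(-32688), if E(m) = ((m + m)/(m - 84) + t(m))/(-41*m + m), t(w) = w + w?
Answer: -47658120953/24849308640 ≈ -1.9179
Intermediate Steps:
t(w) = 2*w
E(m) = -(2*m + 2*m/(-84 + m))/(40*m) (E(m) = ((m + m)/(m - 84) + 2*m)/(-41*m + m) = ((2*m)/(-84 + m) + 2*m)/((-40*m)) = (2*m/(-84 + m) + 2*m)*(-1/(40*m)) = (2*m + 2*m/(-84 + m))*(-1/(40*m)) = -(2*m + 2*m/(-84 + m))/(40*m))
24758/(-12909) + E(137)/(-32688) = 24758/(-12909) + ((83 - 1*137)/(20*(-84 + 137)))/(-32688) = 24758*(-1/12909) + ((1/20)*(83 - 137)/53)*(-1/32688) = -24758/12909 + ((1/20)*(1/53)*(-54))*(-1/32688) = -24758/12909 - 27/530*(-1/32688) = -24758/12909 + 3/1924960 = -47658120953/24849308640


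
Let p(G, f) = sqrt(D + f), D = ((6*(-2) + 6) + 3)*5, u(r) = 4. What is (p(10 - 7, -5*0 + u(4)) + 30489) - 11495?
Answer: 18994 + I*sqrt(11) ≈ 18994.0 + 3.3166*I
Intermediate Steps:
D = -15 (D = ((-12 + 6) + 3)*5 = (-6 + 3)*5 = -3*5 = -15)
p(G, f) = sqrt(-15 + f)
(p(10 - 7, -5*0 + u(4)) + 30489) - 11495 = (sqrt(-15 + (-5*0 + 4)) + 30489) - 11495 = (sqrt(-15 + (0 + 4)) + 30489) - 11495 = (sqrt(-15 + 4) + 30489) - 11495 = (sqrt(-11) + 30489) - 11495 = (I*sqrt(11) + 30489) - 11495 = (30489 + I*sqrt(11)) - 11495 = 18994 + I*sqrt(11)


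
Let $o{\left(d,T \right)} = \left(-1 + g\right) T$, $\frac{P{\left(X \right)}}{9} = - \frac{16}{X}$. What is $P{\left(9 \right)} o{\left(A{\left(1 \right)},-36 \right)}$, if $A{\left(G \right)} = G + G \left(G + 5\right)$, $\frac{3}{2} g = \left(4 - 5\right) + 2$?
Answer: $-192$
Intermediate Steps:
$g = \frac{2}{3}$ ($g = \frac{2 \left(\left(4 - 5\right) + 2\right)}{3} = \frac{2 \left(-1 + 2\right)}{3} = \frac{2}{3} \cdot 1 = \frac{2}{3} \approx 0.66667$)
$P{\left(X \right)} = - \frac{144}{X}$ ($P{\left(X \right)} = 9 \left(- \frac{16}{X}\right) = - \frac{144}{X}$)
$A{\left(G \right)} = G + G \left(5 + G\right)$
$o{\left(d,T \right)} = - \frac{T}{3}$ ($o{\left(d,T \right)} = \left(-1 + \frac{2}{3}\right) T = - \frac{T}{3}$)
$P{\left(9 \right)} o{\left(A{\left(1 \right)},-36 \right)} = - \frac{144}{9} \left(\left(- \frac{1}{3}\right) \left(-36\right)\right) = \left(-144\right) \frac{1}{9} \cdot 12 = \left(-16\right) 12 = -192$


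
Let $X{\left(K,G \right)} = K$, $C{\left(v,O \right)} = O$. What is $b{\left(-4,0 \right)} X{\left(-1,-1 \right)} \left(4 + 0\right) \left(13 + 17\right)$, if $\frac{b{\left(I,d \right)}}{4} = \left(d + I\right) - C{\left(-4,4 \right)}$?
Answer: $3840$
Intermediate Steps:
$b{\left(I,d \right)} = -16 + 4 I + 4 d$ ($b{\left(I,d \right)} = 4 \left(\left(d + I\right) - 4\right) = 4 \left(\left(I + d\right) - 4\right) = 4 \left(-4 + I + d\right) = -16 + 4 I + 4 d$)
$b{\left(-4,0 \right)} X{\left(-1,-1 \right)} \left(4 + 0\right) \left(13 + 17\right) = \left(-16 + 4 \left(-4\right) + 4 \cdot 0\right) \left(-1\right) \left(4 + 0\right) \left(13 + 17\right) = \left(-16 - 16 + 0\right) \left(-1\right) 4 \cdot 30 = \left(-32\right) \left(-1\right) 120 = 32 \cdot 120 = 3840$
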